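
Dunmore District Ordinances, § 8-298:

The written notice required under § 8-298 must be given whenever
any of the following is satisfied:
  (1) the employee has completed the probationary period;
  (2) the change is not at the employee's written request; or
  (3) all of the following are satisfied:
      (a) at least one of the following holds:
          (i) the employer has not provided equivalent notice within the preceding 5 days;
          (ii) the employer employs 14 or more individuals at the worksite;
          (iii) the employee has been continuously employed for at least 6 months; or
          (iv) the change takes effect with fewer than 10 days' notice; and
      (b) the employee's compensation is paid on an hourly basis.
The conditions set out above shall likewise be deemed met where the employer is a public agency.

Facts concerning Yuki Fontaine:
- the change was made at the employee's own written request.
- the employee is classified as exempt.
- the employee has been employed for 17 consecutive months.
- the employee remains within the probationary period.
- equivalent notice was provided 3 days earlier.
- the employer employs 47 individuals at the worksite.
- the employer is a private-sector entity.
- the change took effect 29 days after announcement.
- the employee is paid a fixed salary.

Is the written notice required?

No — not required.

(1) past probation — not met.
(2) not employee-requested — not satisfied.
(i) no recent notice — fails.
(ii) ≥ 14 at site — satisfied.
(iii) tenure ≥ 6 mo. — holds.
(iv) < 10 days' notice — fails.
(a) = F OR T OR T OR F = true.
(b) hourly-paid — not met.
(3) = T AND F = false.
Overall = F OR F OR F = false.
Exception (public agency) — not satisfied.
Result: main false OR exception false → false.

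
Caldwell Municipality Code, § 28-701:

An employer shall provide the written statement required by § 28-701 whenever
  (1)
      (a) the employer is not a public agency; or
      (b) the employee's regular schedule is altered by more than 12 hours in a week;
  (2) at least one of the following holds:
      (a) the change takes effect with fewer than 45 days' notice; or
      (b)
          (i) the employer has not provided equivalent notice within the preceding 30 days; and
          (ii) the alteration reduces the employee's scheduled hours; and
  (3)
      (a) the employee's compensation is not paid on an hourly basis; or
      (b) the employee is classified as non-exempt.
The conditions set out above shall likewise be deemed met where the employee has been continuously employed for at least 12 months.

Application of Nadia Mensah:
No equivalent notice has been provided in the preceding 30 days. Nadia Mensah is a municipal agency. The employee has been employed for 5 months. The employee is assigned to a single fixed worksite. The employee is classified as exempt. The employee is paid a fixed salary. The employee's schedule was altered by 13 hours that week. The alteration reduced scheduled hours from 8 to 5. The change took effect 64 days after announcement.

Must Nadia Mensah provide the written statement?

(a) not (public agency) — not met.
(b) schedule shift > 12h — met.
So (1) is satisfied (F OR T).
(a) < 45 days' notice — not satisfied.
(i) no recent notice — holds.
(ii) hours reduced — holds.
So (b) is satisfied (T AND T).
(2) = F OR T = true.
(a) not (hourly-paid) — satisfied.
(b) non-exempt — fails.
(3): T OR F → true.
Overall = T AND T AND T = true.
Exception (tenure ≥ 12 mo.) — not satisfied.
Result: main true OR exception false → true.

Yes — required.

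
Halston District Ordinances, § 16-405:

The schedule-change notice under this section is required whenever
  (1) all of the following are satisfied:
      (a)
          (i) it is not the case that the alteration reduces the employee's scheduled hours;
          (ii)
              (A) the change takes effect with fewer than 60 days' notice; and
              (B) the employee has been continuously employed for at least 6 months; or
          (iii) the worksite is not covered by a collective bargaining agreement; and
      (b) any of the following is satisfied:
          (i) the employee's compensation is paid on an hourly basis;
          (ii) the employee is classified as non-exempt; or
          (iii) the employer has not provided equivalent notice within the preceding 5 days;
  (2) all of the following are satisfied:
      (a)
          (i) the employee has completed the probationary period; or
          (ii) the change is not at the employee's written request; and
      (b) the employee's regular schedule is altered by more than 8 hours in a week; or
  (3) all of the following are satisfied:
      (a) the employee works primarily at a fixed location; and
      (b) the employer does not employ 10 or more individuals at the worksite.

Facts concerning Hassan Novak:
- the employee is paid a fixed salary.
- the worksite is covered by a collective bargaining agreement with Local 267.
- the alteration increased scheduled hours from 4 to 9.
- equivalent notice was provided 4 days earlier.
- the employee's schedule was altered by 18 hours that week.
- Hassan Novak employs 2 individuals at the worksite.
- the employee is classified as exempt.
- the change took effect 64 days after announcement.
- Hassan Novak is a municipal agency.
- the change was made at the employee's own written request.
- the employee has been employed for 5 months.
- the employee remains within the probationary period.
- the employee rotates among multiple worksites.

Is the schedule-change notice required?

(i) not (hours reduced) — holds.
(A) < 60 days' notice — not satisfied.
(B) tenure ≥ 6 mo. — fails.
So (ii) is not satisfied (F AND F).
(iii) no CBA — fails.
So (a) is satisfied (T OR F OR F).
(i) hourly-paid — not met.
(ii) non-exempt — not met.
(iii) no recent notice — fails.
(b) = F OR F OR F = false.
(1) = T AND F = false.
(i) past probation — not met.
(ii) not employee-requested — not satisfied.
(a) = F OR F = false.
(b) schedule shift > 8h — satisfied.
(2) = F AND T = false.
(a) fixed location — not met.
(b) not (≥ 10 at site) — holds.
(3): F AND T → false.
Overall = F OR F OR F = false.

No — not required.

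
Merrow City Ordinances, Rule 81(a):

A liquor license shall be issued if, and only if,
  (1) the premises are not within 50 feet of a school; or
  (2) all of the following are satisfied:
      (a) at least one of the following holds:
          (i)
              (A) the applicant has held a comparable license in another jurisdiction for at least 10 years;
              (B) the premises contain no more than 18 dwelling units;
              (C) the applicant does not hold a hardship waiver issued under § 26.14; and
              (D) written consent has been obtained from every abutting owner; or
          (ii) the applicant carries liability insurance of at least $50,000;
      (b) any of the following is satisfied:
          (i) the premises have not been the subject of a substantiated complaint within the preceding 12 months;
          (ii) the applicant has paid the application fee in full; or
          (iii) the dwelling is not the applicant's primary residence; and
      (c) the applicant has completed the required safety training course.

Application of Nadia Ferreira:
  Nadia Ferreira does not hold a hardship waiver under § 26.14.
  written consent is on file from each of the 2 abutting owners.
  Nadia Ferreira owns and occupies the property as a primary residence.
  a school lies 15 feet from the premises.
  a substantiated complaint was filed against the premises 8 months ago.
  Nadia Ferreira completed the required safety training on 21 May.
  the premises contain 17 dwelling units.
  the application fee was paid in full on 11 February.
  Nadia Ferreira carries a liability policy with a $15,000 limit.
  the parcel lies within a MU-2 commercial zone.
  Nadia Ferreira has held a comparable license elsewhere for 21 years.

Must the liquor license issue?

Yes — granted.

(1) ≥50 ft from school — not satisfied.
(A) prior license ≥ 10 yr — satisfied.
(B) ≤ 18 units — met.
(C) not (hardship waiver) — satisfied.
(D) all abutters consent — holds.
(i): T AND T AND T AND T → true.
(ii) insurance ≥ $50,000 — fails.
(a) = T OR F = true.
(i) no complaint in 12 mo. — not met.
(ii) fee paid — holds.
(iii) not (primary residence) — not satisfied.
So (b) is satisfied (F OR T OR F).
(c) safety training — satisfied.
So (2) is satisfied (T AND T AND T).
Overall: F OR T → true.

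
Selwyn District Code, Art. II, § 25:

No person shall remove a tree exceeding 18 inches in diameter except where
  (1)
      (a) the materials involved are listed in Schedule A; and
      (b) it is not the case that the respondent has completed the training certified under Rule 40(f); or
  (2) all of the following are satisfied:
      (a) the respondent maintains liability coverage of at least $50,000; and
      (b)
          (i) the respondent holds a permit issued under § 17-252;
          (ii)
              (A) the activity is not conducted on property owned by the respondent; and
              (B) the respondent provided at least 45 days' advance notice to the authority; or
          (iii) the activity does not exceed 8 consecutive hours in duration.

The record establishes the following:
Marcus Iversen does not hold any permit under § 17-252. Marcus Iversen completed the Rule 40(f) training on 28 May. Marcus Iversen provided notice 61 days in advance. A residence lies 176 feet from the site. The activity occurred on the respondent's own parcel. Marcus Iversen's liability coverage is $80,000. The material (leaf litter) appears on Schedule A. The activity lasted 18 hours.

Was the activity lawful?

(a) Schedule A material — satisfied.
(b) not (training certified) — fails.
(1): T AND F → false.
(a) coverage ≥ $50,000 — met.
(i) holds permit — fails.
(A) not (own property) — not satisfied.
(B) ≥45 days' notice — met.
(ii): F AND T → false.
(iii) ≤ 8 hrs duration — not met.
(b): F OR F OR F → false.
(2): T AND F → false.
So Overall is not satisfied (F OR F).

No — unlawful.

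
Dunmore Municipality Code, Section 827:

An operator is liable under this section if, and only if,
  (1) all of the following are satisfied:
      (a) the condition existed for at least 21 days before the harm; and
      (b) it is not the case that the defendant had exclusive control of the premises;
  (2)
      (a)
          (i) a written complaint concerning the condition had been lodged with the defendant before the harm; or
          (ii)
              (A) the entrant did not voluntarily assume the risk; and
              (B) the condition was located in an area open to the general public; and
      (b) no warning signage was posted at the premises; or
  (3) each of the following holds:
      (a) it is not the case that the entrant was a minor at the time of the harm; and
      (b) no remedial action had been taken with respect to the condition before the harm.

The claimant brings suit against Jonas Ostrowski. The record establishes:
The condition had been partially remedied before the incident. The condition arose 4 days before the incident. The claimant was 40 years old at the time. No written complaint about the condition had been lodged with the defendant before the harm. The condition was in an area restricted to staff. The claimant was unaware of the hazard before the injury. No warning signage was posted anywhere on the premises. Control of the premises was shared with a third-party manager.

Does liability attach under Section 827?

No — not liable.

(a) condition ≥21 days old — not satisfied.
(b) not (exclusive control) — met.
So (1) is not satisfied (F AND T).
(i) complaint lodged — fails.
(A) no assumed risk — satisfied.
(B) public area — not met.
(ii) = T AND F = false.
(a) = F OR F = false.
(b) no signage posted — satisfied.
So (2) is not satisfied (F AND T).
(a) not (entrant a minor) — satisfied.
(b) no remedial action — fails.
So (3) is not satisfied (T AND F).
Overall: F OR F OR F → false.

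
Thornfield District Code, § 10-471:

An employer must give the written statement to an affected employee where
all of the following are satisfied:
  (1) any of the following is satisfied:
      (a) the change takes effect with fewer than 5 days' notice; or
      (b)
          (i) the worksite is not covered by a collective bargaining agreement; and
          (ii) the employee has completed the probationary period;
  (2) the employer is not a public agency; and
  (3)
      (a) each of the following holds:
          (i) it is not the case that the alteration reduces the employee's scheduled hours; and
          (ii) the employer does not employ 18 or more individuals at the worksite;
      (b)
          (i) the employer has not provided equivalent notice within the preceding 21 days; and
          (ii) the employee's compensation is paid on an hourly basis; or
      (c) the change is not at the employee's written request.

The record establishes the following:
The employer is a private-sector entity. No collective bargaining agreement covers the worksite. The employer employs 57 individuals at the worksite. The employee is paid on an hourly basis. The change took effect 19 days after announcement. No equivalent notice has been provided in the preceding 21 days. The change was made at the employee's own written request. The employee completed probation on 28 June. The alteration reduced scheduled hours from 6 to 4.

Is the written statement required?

Yes — required.

(a) < 5 days' notice — fails.
(i) no CBA — holds.
(ii) past probation — satisfied.
So (b) is satisfied (T AND T).
So (1) is satisfied (F OR T).
(2) not (public agency) — satisfied.
(i) not (hours reduced) — not met.
(ii) not (≥ 18 at site) — not satisfied.
(a) = F AND F = false.
(i) no recent notice — satisfied.
(ii) hourly-paid — satisfied.
So (b) is satisfied (T AND T).
(c) not employee-requested — not met.
So (3) is satisfied (F OR T OR F).
Overall = T AND T AND T = true.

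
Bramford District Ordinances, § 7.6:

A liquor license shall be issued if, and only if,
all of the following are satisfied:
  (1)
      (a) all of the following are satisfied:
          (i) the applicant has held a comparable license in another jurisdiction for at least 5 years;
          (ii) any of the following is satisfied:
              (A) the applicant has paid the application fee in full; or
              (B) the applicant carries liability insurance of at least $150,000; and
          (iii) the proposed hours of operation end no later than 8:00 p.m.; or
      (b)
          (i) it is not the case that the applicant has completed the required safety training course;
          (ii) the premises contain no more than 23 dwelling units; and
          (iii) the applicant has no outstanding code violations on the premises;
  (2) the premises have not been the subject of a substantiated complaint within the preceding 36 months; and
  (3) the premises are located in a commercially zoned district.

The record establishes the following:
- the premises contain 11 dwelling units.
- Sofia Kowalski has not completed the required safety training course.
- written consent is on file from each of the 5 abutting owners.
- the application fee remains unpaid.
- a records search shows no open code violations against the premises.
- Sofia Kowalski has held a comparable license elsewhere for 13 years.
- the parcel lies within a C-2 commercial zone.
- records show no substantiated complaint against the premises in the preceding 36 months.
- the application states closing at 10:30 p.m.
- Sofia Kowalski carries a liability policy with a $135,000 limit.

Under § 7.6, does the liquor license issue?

(i) prior license ≥ 5 yr — met.
(A) fee paid — not satisfied.
(B) insurance ≥ $150,000 — fails.
(ii) = F OR F = false.
(iii) closes by 8 p.m. — not satisfied.
(a) = T AND F AND F = false.
(i) not (safety training) — holds.
(ii) ≤ 23 units — holds.
(iii) no code violations — satisfied.
(b) = T AND T AND T = true.
(1) = F OR T = true.
(2) no complaint in 36 mo. — holds.
(3) commercially zoned — satisfied.
Overall = T AND T AND T = true.

Yes — granted.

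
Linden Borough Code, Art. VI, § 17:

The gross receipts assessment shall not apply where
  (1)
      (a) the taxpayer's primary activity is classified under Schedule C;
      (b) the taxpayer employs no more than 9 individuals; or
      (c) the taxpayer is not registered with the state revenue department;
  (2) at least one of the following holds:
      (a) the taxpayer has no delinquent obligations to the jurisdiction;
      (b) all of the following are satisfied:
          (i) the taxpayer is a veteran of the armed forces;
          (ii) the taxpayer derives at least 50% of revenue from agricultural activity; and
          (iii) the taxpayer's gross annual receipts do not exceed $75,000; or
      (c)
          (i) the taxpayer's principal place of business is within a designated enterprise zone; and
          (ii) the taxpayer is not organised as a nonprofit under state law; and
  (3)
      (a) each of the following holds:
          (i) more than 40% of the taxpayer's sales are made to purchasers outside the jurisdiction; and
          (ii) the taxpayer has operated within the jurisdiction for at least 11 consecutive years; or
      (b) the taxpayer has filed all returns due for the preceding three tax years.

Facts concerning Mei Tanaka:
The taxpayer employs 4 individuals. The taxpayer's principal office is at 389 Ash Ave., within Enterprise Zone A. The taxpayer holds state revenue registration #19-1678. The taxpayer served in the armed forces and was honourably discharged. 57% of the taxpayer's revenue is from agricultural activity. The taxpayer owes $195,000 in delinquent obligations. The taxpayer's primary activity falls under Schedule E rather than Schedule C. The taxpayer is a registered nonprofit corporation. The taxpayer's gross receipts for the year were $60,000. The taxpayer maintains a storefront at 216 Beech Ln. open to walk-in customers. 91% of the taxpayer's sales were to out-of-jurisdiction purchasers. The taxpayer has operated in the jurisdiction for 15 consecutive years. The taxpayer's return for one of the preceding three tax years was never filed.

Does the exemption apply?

(a) Schedule C activity — not satisfied.
(b) ≤ 9 employees — satisfied.
(c) not (state-registered) — not met.
(1) = F OR T OR F = true.
(a) no delinquency — not met.
(i) veteran — holds.
(ii) ≥50% agricultural — satisfied.
(iii) receipts ≤ $75,000 — met.
So (b) is satisfied (T AND T AND T).
(i) in enterprise zone — satisfied.
(ii) not (nonprofit) — fails.
(c): T AND F → false.
So (2) is satisfied (F OR T OR F).
(i) >40% out-of-jur. sales — holds.
(ii) ≥ 11 yrs in jurisdiction — holds.
(a): T AND T → true.
(b) returns current — not met.
(3) = T OR F = true.
Overall = T AND T AND T = true.

Yes — exempt.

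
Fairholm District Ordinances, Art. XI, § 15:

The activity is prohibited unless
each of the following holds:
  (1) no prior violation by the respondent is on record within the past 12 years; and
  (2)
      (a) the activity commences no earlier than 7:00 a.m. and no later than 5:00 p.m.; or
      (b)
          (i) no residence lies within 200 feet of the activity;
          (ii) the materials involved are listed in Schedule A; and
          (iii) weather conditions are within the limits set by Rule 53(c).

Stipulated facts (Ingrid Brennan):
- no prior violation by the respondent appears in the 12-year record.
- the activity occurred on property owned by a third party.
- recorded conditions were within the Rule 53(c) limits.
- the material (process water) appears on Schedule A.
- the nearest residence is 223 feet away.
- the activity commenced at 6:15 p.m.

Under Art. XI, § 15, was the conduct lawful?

(1) no prior violation — met.
(a) start within hours — not met.
(i) no residence in 200 ft — holds.
(ii) Schedule A material — met.
(iii) weather ok — met.
So (b) is satisfied (T AND T AND T).
(2) = F OR T = true.
Overall = T AND T = true.

Yes — lawful.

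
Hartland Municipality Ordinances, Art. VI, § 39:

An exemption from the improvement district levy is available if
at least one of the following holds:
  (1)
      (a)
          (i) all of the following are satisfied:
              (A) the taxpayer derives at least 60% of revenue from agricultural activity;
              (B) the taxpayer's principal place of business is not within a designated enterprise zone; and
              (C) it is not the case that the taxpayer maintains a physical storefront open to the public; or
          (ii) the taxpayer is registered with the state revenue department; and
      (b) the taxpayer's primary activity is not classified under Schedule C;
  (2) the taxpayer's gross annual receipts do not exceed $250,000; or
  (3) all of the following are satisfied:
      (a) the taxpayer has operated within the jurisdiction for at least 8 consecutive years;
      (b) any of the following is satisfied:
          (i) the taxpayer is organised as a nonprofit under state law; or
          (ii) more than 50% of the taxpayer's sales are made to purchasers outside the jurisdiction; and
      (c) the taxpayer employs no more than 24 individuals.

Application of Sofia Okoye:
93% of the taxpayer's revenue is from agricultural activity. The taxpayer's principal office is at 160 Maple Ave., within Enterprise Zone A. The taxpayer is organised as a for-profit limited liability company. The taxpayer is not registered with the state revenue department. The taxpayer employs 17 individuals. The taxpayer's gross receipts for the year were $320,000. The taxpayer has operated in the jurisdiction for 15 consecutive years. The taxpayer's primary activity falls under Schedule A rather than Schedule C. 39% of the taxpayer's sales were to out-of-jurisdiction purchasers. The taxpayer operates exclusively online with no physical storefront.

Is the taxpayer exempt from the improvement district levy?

No — not exempt.

(A) ≥60% agricultural — met.
(B) not (in enterprise zone) — not satisfied.
(C) not (has storefront) — met.
So (i) is not satisfied (T AND F AND T).
(ii) state-registered — not met.
So (a) is not satisfied (F OR F).
(b) not (Schedule C activity) — met.
(1) = F AND T = false.
(2) receipts ≤ $250,000 — fails.
(a) ≥ 8 yrs in jurisdiction — satisfied.
(i) nonprofit — not met.
(ii) >50% out-of-jur. sales — not met.
(b): F OR F → false.
(c) ≤ 24 employees — holds.
So (3) is not satisfied (T AND F AND T).
So Overall is not satisfied (F OR F OR F).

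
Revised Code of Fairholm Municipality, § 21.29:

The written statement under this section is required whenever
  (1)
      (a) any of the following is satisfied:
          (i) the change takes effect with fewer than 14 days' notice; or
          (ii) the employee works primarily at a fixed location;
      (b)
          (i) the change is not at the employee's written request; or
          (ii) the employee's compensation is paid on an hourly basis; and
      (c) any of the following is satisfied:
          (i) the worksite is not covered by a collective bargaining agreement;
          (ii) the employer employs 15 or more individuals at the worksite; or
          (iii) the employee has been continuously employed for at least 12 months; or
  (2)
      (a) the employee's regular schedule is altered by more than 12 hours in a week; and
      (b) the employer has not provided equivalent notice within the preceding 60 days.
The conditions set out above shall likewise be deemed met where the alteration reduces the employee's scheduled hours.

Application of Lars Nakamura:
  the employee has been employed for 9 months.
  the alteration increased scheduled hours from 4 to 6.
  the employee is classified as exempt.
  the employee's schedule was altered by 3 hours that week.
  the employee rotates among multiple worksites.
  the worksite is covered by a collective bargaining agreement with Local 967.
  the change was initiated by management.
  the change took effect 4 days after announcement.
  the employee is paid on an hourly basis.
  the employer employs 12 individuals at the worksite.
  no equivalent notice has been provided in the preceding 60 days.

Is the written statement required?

No — not required.

(i) < 14 days' notice — satisfied.
(ii) fixed location — fails.
So (a) is satisfied (T OR F).
(i) not employee-requested — satisfied.
(ii) hourly-paid — holds.
(b): T OR T → true.
(i) no CBA — not met.
(ii) ≥ 15 at site — not met.
(iii) tenure ≥ 12 mo. — not satisfied.
So (c) is not satisfied (F OR F OR F).
So (1) is not satisfied (T AND T AND F).
(a) schedule shift > 12h — not satisfied.
(b) no recent notice — holds.
(2) = F AND T = false.
Overall: F OR F → false.
Exception (hours reduced) — not satisfied.
Result: main false OR exception false → false.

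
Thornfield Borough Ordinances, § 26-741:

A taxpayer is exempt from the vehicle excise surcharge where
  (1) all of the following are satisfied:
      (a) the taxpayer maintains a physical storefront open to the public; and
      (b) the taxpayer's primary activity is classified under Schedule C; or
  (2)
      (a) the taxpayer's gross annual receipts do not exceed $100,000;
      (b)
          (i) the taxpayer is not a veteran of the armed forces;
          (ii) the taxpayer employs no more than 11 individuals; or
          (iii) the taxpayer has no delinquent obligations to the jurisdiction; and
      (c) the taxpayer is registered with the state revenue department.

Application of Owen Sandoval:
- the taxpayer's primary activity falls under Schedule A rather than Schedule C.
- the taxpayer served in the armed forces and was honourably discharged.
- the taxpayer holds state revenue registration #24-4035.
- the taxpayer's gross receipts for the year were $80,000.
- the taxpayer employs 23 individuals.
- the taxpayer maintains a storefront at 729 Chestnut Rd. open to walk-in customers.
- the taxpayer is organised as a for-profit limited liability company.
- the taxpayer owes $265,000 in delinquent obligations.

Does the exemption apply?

(a) has storefront — holds.
(b) Schedule C activity — fails.
So (1) is not satisfied (T AND F).
(a) receipts ≤ $100,000 — holds.
(i) not (veteran) — not satisfied.
(ii) ≤ 11 employees — not satisfied.
(iii) no delinquency — fails.
(b): F OR F OR F → false.
(c) state-registered — holds.
(2) = T AND F AND T = false.
Overall: F OR F → false.

No — not exempt.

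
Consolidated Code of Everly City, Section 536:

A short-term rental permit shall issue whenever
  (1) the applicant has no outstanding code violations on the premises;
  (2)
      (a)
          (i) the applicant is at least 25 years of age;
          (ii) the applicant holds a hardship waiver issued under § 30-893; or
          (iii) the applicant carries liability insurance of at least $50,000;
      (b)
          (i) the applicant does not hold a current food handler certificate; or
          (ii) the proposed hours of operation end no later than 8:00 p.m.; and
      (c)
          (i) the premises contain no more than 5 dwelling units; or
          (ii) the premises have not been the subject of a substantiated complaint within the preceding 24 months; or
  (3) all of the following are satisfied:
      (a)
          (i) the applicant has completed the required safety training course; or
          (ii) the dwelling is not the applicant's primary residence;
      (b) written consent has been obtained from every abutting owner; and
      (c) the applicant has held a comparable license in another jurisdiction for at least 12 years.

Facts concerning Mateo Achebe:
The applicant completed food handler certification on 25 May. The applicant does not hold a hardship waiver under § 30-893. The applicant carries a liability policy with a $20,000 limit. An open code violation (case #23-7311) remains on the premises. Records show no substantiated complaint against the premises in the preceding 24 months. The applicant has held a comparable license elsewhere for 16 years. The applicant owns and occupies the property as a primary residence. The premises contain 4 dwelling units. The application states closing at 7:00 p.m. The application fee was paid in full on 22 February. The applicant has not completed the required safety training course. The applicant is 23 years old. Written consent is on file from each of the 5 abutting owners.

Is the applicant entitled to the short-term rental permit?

(1) no code violations — not satisfied.
(i) age ≥ 25 — not satisfied.
(ii) hardship waiver — fails.
(iii) insurance ≥ $50,000 — fails.
(a): F OR F OR F → false.
(i) not (food handler cert.) — not met.
(ii) closes by 8 p.m. — met.
(b): F OR T → true.
(i) ≤ 5 units — holds.
(ii) no complaint in 24 mo. — met.
(c): T OR T → true.
(2) = F AND T AND T = false.
(i) safety training — not met.
(ii) not (primary residence) — not satisfied.
(a): F OR F → false.
(b) all abutters consent — met.
(c) prior license ≥ 12 yr — met.
So (3) is not satisfied (F AND T AND T).
So Overall is not satisfied (F OR F OR F).

No — denied.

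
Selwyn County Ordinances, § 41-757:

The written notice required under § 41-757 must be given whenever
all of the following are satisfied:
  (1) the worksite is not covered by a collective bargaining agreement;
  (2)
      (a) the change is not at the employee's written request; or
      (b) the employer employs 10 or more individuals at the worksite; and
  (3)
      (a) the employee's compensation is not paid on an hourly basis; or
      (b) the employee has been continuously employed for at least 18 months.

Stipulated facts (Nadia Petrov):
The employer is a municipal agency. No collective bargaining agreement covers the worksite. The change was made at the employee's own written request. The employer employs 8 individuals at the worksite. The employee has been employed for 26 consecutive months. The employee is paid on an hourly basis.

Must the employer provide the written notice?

No — not required.

(1) no CBA — satisfied.
(a) not employee-requested — fails.
(b) ≥ 10 at site — not satisfied.
(2) = F OR F = false.
(a) not (hourly-paid) — not satisfied.
(b) tenure ≥ 18 mo. — holds.
(3) = F OR T = true.
Overall = T AND F AND T = false.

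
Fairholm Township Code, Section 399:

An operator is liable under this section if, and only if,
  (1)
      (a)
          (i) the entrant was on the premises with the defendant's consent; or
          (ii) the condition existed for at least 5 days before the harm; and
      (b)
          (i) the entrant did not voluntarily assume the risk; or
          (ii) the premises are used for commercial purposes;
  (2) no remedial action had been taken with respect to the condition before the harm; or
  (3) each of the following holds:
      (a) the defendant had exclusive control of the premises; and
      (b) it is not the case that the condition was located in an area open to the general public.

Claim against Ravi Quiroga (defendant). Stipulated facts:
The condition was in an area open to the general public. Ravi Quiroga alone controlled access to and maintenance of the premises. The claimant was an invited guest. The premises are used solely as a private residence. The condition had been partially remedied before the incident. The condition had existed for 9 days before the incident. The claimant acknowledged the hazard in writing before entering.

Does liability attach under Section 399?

No — not liable.

(i) consent to enter — satisfied.
(ii) condition ≥5 days old — met.
So (a) is satisfied (T OR T).
(i) no assumed risk — not satisfied.
(ii) commercial use — not met.
(b): F OR F → false.
(1) = T AND F = false.
(2) no remedial action — not met.
(a) exclusive control — met.
(b) not (public area) — not satisfied.
(3): T AND F → false.
Overall: F OR F OR F → false.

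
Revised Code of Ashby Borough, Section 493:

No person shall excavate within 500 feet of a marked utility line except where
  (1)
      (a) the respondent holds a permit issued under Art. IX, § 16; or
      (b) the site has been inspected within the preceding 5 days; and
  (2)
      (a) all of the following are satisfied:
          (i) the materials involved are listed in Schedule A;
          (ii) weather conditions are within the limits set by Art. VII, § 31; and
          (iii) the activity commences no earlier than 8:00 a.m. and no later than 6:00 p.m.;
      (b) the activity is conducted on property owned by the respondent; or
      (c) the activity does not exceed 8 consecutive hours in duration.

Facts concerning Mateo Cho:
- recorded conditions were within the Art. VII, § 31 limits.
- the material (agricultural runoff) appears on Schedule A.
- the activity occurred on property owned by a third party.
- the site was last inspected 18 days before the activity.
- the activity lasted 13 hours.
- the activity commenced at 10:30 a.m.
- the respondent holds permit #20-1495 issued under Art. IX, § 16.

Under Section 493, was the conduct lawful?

Yes — lawful.

(a) holds permit — satisfied.
(b) site inspected — not met.
(1): T OR F → true.
(i) Schedule A material — met.
(ii) weather ok — met.
(iii) start within hours — holds.
(a) = T AND T AND T = true.
(b) own property — fails.
(c) ≤ 8 hrs duration — not satisfied.
(2): T OR F OR F → true.
Overall: T AND T → true.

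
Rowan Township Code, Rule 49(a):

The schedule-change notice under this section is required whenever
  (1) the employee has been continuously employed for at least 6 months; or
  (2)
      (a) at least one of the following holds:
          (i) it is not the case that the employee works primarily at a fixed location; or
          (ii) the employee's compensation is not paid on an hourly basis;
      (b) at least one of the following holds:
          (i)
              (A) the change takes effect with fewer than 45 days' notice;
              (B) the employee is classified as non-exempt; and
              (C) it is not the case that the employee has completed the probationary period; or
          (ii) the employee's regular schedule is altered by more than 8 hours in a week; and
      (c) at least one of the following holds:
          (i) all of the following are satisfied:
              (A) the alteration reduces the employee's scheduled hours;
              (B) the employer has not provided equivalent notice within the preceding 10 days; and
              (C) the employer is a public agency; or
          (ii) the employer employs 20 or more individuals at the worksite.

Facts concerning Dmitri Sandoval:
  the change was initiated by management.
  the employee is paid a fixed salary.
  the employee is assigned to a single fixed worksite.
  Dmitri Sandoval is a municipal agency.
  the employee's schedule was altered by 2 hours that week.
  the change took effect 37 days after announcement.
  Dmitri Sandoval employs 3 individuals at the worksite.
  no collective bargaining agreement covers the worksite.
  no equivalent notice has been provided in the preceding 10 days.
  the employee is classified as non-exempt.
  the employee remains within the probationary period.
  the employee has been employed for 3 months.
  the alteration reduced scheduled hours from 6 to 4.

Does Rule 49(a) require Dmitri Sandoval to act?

Yes — required.

(1) tenure ≥ 6 mo. — fails.
(i) not (fixed location) — fails.
(ii) not (hourly-paid) — met.
(a): F OR T → true.
(A) < 45 days' notice — met.
(B) non-exempt — met.
(C) not (past probation) — met.
So (i) is satisfied (T AND T AND T).
(ii) schedule shift > 8h — not met.
(b) = T OR F = true.
(A) hours reduced — holds.
(B) no recent notice — holds.
(C) public agency — satisfied.
(i) = T AND T AND T = true.
(ii) ≥ 20 at site — not met.
(c): T OR F → true.
(2): T AND T AND T → true.
Overall = F OR T = true.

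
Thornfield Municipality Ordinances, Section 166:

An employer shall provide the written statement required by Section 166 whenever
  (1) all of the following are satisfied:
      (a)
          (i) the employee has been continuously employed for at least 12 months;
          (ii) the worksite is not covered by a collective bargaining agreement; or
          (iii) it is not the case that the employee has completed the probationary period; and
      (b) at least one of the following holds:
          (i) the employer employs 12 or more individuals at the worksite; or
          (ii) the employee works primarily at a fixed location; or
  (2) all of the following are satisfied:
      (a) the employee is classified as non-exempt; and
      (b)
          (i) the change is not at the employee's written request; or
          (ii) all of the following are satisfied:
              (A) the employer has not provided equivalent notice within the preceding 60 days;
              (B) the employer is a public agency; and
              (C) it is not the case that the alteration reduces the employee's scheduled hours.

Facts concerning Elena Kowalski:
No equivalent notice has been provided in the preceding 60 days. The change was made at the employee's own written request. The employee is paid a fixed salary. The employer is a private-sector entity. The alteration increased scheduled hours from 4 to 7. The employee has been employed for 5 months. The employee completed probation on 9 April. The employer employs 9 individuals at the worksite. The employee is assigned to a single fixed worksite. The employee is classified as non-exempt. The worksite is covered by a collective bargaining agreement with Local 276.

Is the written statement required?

(i) tenure ≥ 12 mo. — not satisfied.
(ii) no CBA — fails.
(iii) not (past probation) — not met.
(a) = F OR F OR F = false.
(i) ≥ 12 at site — not satisfied.
(ii) fixed location — satisfied.
(b): F OR T → true.
(1): F AND T → false.
(a) non-exempt — satisfied.
(i) not employee-requested — not met.
(A) no recent notice — holds.
(B) public agency — not satisfied.
(C) not (hours reduced) — holds.
So (ii) is not satisfied (T AND F AND T).
So (b) is not satisfied (F OR F).
(2) = T AND F = false.
Overall: F OR F → false.

No — not required.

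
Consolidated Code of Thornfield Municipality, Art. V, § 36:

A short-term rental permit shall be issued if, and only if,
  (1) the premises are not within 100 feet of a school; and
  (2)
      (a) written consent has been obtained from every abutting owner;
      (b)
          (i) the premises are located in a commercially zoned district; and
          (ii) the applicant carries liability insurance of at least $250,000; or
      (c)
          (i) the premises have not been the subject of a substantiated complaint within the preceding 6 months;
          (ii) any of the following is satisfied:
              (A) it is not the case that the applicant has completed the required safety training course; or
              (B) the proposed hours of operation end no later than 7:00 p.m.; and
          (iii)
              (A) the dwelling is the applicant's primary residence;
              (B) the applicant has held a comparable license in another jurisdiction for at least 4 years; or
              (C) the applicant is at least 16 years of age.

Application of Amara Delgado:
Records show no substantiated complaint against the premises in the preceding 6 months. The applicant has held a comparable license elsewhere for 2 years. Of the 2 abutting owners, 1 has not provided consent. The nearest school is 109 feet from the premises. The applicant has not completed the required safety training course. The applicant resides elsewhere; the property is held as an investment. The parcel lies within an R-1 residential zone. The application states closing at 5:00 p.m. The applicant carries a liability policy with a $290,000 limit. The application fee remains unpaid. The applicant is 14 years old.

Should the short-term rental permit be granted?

No — denied.

(1) ≥100 ft from school — satisfied.
(a) all abutters consent — fails.
(i) commercially zoned — fails.
(ii) insurance ≥ $250,000 — holds.
(b) = F AND T = false.
(i) no complaint in 6 mo. — satisfied.
(A) not (safety training) — satisfied.
(B) closes by 7 p.m. — holds.
(ii): T OR T → true.
(A) primary residence — not satisfied.
(B) prior license ≥ 4 yr — not satisfied.
(C) age ≥ 16 — not satisfied.
(iii): F OR F OR F → false.
(c) = T AND T AND F = false.
(2) = F OR F OR F = false.
Overall: T AND F → false.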